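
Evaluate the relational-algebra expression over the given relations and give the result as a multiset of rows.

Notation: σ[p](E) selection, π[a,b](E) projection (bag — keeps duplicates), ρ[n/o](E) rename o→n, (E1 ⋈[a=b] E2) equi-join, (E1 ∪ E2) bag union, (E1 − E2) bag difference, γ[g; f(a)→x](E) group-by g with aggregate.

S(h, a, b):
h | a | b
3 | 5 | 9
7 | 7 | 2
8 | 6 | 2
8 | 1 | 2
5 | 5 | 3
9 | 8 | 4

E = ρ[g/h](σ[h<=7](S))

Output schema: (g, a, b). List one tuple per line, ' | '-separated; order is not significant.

Row counts bottom-up:
  S → 6
  σ[h<=7](S) → 3
  ρ[g/h](σ[h<=7](S)) → 3

== RESULT ==
g | a | b
3 | 5 | 9
5 | 5 | 3
7 | 7 | 2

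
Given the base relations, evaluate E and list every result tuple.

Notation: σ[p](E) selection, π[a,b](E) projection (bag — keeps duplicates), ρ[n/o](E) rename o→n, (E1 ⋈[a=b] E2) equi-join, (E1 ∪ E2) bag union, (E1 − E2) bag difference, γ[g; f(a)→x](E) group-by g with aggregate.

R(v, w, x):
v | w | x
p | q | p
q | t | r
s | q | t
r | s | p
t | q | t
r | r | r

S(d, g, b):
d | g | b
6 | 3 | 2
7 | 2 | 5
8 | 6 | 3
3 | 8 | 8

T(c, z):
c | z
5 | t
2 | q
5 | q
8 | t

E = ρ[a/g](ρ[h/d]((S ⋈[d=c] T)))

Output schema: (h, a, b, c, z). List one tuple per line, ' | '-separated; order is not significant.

Per-node cardinality:
  S → 4
  T → 4
  (S ⋈[d=c] T) → 1
  ρ[h/d]((S ⋈[d=c] T)) → 1
  ρ[a/g](ρ[h/d]((S ⋈[d=c] T))) → 1

== RESULT ==
h | a | b | c | z
8 | 6 | 3 | 8 | t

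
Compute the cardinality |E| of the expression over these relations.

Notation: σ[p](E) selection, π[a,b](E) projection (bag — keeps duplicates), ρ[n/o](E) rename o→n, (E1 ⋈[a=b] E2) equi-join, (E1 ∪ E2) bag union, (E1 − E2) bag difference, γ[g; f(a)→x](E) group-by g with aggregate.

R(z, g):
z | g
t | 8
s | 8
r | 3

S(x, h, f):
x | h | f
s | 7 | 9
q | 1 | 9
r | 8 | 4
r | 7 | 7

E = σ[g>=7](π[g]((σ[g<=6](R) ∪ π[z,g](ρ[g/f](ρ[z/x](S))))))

Per-node cardinality:
  R → 3
  σ[g<=6](R) → 1
  S → 4
  ρ[z/x](S) → 4
  ρ[g/f](ρ[z/x](S)) → 4
  π[z,g](ρ[g/f](ρ[z/x](S))) → 4
  (σ[g<=6](R) ∪ π[z,g](ρ[g/f](ρ[z/x](S)))) → 5
  π[g]((σ[g<=6](R) ∪ π[z,g](ρ[g/f](ρ[z/x](S))))) → 5
  σ[g>=7](π[g]((σ[g<=6](R) ∪ π[z,g](ρ[g/f](ρ[z/x](S)))))) → 3

|E| = 3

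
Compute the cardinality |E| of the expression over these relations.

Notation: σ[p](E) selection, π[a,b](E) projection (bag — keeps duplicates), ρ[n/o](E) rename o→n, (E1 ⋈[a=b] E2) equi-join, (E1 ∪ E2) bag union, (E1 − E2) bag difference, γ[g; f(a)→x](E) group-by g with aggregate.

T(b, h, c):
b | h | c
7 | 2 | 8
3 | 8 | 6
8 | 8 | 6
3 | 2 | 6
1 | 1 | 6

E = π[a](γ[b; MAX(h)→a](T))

Per-node cardinality:
  T → 5
  γ[b; MAX(h)→a](T) → 4
  π[a](γ[b; MAX(h)→a](T)) → 4

|E| = 4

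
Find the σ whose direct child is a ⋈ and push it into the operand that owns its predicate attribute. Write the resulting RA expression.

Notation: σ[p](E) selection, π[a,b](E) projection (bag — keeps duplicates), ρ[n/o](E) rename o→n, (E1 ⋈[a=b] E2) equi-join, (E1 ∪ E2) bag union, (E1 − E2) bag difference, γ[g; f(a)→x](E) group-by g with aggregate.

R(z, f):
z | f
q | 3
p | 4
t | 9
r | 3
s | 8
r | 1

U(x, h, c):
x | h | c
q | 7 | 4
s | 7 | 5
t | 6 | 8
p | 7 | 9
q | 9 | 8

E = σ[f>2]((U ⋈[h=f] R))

σ filters on f, owned by the right side.
E' = (U ⋈[h=f] σ[f>2](R))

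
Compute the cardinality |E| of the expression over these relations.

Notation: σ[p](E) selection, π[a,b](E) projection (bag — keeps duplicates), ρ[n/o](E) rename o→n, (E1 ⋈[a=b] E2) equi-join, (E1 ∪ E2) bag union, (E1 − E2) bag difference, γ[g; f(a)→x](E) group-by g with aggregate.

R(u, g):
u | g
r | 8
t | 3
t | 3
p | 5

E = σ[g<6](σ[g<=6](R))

Per-node cardinality:
  R → 4
  σ[g<=6](R) → 3
  σ[g<6](σ[g<=6](R)) → 3

|E| = 3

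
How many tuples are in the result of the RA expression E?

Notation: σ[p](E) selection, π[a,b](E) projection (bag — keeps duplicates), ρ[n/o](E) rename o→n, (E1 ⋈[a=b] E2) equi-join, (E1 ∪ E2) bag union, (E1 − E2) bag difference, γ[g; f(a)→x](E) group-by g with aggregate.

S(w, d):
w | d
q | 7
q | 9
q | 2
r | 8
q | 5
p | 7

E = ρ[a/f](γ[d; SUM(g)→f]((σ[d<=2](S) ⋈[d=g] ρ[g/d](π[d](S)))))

Subexpression sizes:
  S → 6
  σ[d<=2](S) → 1
  S → 6
  π[d](S) → 6
  ρ[g/d](π[d](S)) → 6
  (σ[d<=2](S) ⋈[d=g] ρ[g/d](π[d](S))) → 1
  γ[d; SUM(g)→f]((σ[d<=2](S) ⋈[d=g] ρ[g/d](π[d](S)))) → 1
  ρ[a/f](γ[d; SUM(g)→f]((σ[d<=2](S) ⋈[d=g] ρ[g/d](π[d](S))))) → 1

|E| = 1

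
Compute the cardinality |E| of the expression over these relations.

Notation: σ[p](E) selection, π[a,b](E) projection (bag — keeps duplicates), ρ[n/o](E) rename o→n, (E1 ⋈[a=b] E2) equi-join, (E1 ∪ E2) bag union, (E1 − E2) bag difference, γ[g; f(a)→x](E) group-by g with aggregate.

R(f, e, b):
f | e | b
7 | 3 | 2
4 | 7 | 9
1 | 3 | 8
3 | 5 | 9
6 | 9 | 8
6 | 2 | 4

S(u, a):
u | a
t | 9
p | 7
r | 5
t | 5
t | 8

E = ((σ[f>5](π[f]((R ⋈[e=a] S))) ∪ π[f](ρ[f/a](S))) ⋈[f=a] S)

Stepwise |·|:
  R → 6
  S → 5
  (R ⋈[e=a] S) → 4
  π[f]((R ⋈[e=a] S)) → 4
  σ[f>5](π[f]((R ⋈[e=a] S))) → 1
  S → 5
  ρ[f/a](S) → 5
  π[f](ρ[f/a](S)) → 5
  (σ[f>5](π[f]((R ⋈[e=a] S))) ∪ π[f](ρ[f/a](S))) → 6
  S → 5
  ((σ[f>5](π[f]((R ⋈[e=a] S))) ∪ π[f](ρ[f/a](S))) ⋈[f=a] S) → 7

|E| = 7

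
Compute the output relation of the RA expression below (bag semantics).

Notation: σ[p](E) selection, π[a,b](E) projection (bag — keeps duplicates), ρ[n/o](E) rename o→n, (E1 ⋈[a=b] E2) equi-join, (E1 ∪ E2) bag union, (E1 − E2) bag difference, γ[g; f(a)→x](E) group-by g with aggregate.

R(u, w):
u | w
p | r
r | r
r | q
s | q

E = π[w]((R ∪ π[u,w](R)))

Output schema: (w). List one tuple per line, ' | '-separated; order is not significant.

Stepwise |·|:
  R → 4
  R → 4
  π[u,w](R) → 4
  (R ∪ π[u,w](R)) → 8
  π[w]((R ∪ π[u,w](R))) → 8

== RESULT ==
w
q
q
q
q
r
r
r
r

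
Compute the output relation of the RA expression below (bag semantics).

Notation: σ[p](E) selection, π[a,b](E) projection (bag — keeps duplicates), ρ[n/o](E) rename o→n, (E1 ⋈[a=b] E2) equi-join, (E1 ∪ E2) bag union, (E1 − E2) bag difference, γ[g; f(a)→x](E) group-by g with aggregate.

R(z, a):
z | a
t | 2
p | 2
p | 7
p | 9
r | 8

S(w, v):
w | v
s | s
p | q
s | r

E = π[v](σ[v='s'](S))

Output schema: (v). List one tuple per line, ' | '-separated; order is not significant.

Per-node cardinality:
  S → 3
  σ[v='s'](S) → 1
  π[v](σ[v='s'](S)) → 1

== RESULT ==
v
s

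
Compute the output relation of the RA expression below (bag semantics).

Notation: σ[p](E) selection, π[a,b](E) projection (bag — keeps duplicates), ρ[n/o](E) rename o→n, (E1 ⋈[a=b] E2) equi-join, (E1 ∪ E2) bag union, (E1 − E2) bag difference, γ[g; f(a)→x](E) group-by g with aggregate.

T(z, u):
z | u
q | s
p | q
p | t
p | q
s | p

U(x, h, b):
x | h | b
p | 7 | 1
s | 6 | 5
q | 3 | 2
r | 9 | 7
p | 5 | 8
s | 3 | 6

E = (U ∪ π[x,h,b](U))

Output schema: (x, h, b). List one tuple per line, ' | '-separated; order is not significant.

Subexpression sizes:
  U → 6
  U → 6
  π[x,h,b](U) → 6
  (U ∪ π[x,h,b](U)) → 12

== RESULT ==
x | h | b
p | 5 | 8
p | 5 | 8
p | 7 | 1
p | 7 | 1
q | 3 | 2
q | 3 | 2
r | 9 | 7
r | 9 | 7
s | 3 | 6
s | 3 | 6
s | 6 | 5
s | 6 | 5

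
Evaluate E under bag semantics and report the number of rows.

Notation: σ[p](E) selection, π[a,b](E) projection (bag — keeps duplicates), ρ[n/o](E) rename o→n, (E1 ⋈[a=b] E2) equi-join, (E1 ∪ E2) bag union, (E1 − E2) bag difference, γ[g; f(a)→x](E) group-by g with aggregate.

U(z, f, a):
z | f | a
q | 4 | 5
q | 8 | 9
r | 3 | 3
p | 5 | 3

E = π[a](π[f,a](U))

Per-node cardinality:
  U → 4
  π[f,a](U) → 4
  π[a](π[f,a](U)) → 4

|E| = 4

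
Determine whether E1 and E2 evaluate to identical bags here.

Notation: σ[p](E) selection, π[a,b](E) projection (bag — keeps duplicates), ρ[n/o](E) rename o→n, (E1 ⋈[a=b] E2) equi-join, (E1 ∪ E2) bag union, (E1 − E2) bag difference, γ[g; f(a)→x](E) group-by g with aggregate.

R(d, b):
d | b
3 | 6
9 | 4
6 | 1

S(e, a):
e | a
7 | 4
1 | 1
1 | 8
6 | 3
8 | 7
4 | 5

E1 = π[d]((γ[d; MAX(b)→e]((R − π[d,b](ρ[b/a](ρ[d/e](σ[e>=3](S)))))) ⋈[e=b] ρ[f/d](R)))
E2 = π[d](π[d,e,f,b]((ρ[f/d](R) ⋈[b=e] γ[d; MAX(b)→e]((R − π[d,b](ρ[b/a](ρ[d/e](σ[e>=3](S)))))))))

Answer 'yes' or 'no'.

E1 row counts bottom-up:
  R → 3
  S → 6
  σ[e>=3](S) → 4
  ρ[d/e](σ[e>=3](S)) → 4
  ρ[b/a](ρ[d/e](σ[e>=3](S))) → 4
  π[d,b](ρ[b/a](ρ[d/e](σ[e>=3](S)))) → 4
  (R − π[d,b](ρ[b/a](ρ[d/e](σ[e>=3](S))))) → 3
  γ[d; MAX(b)→e]((R − π[d,b](ρ[b/a](ρ[d/e](σ[e>=3](S)))))) → 3
  R → 3
  ρ[f/d](R) → 3
  (γ[d; MAX(b)→e]((R − π[d,b](ρ[b/a](ρ[d/e](σ[e>=3](S)))))) ⋈[e=b] ρ[f/d](R)) → 3
  π[d]((γ[d; MAX(b)→e]((R − π[d,b](ρ[b/a](ρ[d/e](σ[e>=3](S)))))) ⋈[e=b] ρ[f/d](R))) → 3
E2 row counts bottom-up:
  R → 3
  ρ[f/d](R) → 3
  R → 3
  S → 6
  σ[e>=3](S) → 4
  ρ[d/e](σ[e>=3](S)) → 4
  ρ[b/a](ρ[d/e](σ[e>=3](S))) → 4
  π[d,b](ρ[b/a](ρ[d/e](σ[e>=3](S)))) → 4
  (R − π[d,b](ρ[b/a](ρ[d/e](σ[e>=3](S))))) → 3
  γ[d; MAX(b)→e]((R − π[d,b](ρ[b/a](ρ[d/e](σ[e>=3](S)))))) → 3
  (ρ[f/d](R) ⋈[b=e] γ[d; MAX(b)→e]((R − π[d,b](ρ[b/a](ρ[d/e](σ[e>=3](S))))))) → 3
  π[d,e,f,b]((ρ[f/d](R) ⋈[b=e] γ[d; MAX(b)→e]((R − π[d,b](ρ[b/a](ρ[d/e](σ[e>=3](S)))))))) → 3
  π[d](π[d,e,f,b]((ρ[f/d](R) ⋈[b=e] γ[d; MAX(b)→e]((R − π[d,b](ρ[b/a](ρ[d/e](σ[e>=3](S))))))))) → 3

E1 and E2 produce the same multiset:
d
3
6
9

yes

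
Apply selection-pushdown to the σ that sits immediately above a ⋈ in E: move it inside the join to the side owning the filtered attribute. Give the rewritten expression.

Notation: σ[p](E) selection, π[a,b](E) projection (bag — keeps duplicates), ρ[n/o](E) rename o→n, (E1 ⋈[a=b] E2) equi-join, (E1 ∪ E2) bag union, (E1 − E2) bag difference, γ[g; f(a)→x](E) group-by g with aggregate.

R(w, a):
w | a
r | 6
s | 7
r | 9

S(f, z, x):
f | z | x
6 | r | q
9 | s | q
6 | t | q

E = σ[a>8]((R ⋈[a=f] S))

σ filters on a, owned by the left side.
E' = (σ[a>8](R) ⋈[a=f] S)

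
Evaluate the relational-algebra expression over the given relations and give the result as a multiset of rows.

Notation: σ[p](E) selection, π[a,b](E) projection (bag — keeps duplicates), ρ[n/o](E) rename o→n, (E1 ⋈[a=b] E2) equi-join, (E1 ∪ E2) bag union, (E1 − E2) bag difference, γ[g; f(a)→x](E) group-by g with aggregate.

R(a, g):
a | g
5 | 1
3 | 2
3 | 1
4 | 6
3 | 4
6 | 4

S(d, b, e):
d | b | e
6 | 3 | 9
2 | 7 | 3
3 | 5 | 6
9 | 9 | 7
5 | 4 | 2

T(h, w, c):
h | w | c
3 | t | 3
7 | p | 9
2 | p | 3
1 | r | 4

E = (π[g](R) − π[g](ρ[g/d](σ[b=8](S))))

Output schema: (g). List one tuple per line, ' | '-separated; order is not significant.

Subexpression sizes:
  R → 6
  π[g](R) → 6
  S → 5
  σ[b=8](S) → 0
  ρ[g/d](σ[b=8](S)) → 0
  π[g](ρ[g/d](σ[b=8](S))) → 0
  (π[g](R) − π[g](ρ[g/d](σ[b=8](S)))) → 6

== RESULT ==
g
1
1
2
4
4
6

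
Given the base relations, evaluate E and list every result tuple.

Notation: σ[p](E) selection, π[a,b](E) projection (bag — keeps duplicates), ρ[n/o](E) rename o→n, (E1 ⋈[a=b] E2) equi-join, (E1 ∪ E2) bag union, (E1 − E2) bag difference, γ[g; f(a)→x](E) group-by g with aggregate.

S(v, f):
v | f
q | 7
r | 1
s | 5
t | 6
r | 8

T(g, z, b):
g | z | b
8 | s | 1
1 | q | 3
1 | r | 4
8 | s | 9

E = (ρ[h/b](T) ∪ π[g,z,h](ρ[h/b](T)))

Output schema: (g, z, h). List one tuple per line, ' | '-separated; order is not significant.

Stepwise |·|:
  T → 4
  ρ[h/b](T) → 4
  T → 4
  ρ[h/b](T) → 4
  π[g,z,h](ρ[h/b](T)) → 4
  (ρ[h/b](T) ∪ π[g,z,h](ρ[h/b](T))) → 8

== RESULT ==
g | z | h
1 | q | 3
1 | q | 3
1 | r | 4
1 | r | 4
8 | s | 1
8 | s | 1
8 | s | 9
8 | s | 9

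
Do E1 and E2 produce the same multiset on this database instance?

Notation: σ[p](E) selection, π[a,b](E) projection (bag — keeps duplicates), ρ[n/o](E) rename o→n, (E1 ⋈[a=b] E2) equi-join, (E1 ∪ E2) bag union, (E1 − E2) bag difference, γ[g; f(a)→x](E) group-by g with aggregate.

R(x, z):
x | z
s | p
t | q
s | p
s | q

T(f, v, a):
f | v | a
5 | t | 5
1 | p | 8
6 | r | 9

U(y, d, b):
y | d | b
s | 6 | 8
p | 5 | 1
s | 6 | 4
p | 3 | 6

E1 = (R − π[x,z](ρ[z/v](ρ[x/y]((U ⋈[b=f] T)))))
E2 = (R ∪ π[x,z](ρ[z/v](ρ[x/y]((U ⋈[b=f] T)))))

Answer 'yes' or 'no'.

E1 stepwise |·|:
  R → 4
  U → 4
  T → 3
  (U ⋈[b=f] T) → 2
  ρ[x/y]((U ⋈[b=f] T)) → 2
  ρ[z/v](ρ[x/y]((U ⋈[b=f] T))) → 2
  π[x,z](ρ[z/v](ρ[x/y]((U ⋈[b=f] T)))) → 2
  (R − π[x,z](ρ[z/v](ρ[x/y]((U ⋈[b=f] T))))) → 4
E2 stepwise |·|:
  R → 4
  U → 4
  T → 3
  (U ⋈[b=f] T) → 2
  ρ[x/y]((U ⋈[b=f] T)) → 2
  ρ[z/v](ρ[x/y]((U ⋈[b=f] T))) → 2
  π[x,z](ρ[z/v](ρ[x/y]((U ⋈[b=f] T)))) → 2
  (R ∪ π[x,z](ρ[z/v](ρ[x/y]((U ⋈[b=f] T))))) → 6

E1 result:
x | z
s | p
s | p
s | q
t | q
E2 result:
x | z
p | p
p | r
s | p
s | p
s | q
t | q
Witness: ('p', 'r') appears 0× in E1 but 1× in E2.

no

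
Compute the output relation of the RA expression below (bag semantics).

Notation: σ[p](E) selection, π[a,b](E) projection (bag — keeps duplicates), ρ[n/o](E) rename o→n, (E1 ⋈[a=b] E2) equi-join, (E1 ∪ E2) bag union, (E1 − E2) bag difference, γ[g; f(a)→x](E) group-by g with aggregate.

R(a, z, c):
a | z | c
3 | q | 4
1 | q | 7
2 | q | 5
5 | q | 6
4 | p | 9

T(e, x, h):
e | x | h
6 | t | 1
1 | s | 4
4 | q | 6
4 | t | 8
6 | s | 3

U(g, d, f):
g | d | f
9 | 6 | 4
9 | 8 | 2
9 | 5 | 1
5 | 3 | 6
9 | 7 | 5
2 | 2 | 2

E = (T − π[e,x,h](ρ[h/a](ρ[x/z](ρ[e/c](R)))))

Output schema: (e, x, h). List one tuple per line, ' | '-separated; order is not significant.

Stepwise |·|:
  T → 5
  R → 5
  ρ[e/c](R) → 5
  ρ[x/z](ρ[e/c](R)) → 5
  ρ[h/a](ρ[x/z](ρ[e/c](R))) → 5
  π[e,x,h](ρ[h/a](ρ[x/z](ρ[e/c](R)))) → 5
  (T − π[e,x,h](ρ[h/a](ρ[x/z](ρ[e/c](R))))) → 5

== RESULT ==
e | x | h
1 | s | 4
4 | q | 6
4 | t | 8
6 | s | 3
6 | t | 1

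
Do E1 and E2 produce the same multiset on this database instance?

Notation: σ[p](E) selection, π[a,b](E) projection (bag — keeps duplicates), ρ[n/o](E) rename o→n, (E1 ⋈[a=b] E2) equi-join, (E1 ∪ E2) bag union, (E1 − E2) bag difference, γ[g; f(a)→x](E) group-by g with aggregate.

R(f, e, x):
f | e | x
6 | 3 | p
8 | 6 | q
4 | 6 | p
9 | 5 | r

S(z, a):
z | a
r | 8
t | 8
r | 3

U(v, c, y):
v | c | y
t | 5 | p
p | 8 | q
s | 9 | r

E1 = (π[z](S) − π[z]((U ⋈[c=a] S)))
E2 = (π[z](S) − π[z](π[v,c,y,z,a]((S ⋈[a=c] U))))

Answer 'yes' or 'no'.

E1 row counts bottom-up:
  S → 3
  π[z](S) → 3
  U → 3
  S → 3
  (U ⋈[c=a] S) → 2
  π[z]((U ⋈[c=a] S)) → 2
  (π[z](S) − π[z]((U ⋈[c=a] S))) → 1
E2 row counts bottom-up:
  S → 3
  π[z](S) → 3
  S → 3
  U → 3
  (S ⋈[a=c] U) → 2
  π[v,c,y,z,a]((S ⋈[a=c] U)) → 2
  π[z](π[v,c,y,z,a]((S ⋈[a=c] U))) → 2
  (π[z](S) − π[z](π[v,c,y,z,a]((S ⋈[a=c] U)))) → 1

E1 and E2 produce the same multiset:
z
r

yes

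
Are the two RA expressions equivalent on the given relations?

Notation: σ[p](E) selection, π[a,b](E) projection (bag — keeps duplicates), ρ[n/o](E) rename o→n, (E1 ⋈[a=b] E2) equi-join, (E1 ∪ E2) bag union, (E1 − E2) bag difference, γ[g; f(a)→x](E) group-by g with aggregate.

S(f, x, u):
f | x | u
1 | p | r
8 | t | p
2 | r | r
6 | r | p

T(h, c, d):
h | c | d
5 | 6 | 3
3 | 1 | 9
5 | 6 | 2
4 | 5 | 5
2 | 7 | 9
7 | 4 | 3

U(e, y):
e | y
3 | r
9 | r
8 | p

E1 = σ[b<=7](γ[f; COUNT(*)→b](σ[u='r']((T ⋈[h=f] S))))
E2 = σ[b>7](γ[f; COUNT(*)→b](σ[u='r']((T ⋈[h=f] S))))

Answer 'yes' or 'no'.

E1 subexpression sizes:
  T → 6
  S → 4
  (T ⋈[h=f] S) → 1
  σ[u='r']((T ⋈[h=f] S)) → 1
  γ[f; COUNT(*)→b](σ[u='r']((T ⋈[h=f] S))) → 1
  σ[b<=7](γ[f; COUNT(*)→b](σ[u='r']((T ⋈[h=f] S)))) → 1
E2 subexpression sizes:
  T → 6
  S → 4
  (T ⋈[h=f] S) → 1
  σ[u='r']((T ⋈[h=f] S)) → 1
  γ[f; COUNT(*)→b](σ[u='r']((T ⋈[h=f] S))) → 1
  σ[b>7](γ[f; COUNT(*)→b](σ[u='r']((T ⋈[h=f] S)))) → 0

E1 result:
f | b
2 | 1
E2 result:
f | b
(0 rows)
Witness: (2, 1) appears 1× in E1 but 0× in E2.

no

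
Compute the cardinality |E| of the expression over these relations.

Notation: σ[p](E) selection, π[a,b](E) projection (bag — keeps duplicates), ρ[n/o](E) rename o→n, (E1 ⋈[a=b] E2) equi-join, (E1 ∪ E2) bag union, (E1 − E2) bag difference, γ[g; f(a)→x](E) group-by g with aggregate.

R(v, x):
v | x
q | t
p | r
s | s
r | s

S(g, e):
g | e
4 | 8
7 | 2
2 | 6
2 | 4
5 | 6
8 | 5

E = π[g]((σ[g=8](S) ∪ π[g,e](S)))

Stepwise |·|:
  S → 6
  σ[g=8](S) → 1
  S → 6
  π[g,e](S) → 6
  (σ[g=8](S) ∪ π[g,e](S)) → 7
  π[g]((σ[g=8](S) ∪ π[g,e](S))) → 7

|E| = 7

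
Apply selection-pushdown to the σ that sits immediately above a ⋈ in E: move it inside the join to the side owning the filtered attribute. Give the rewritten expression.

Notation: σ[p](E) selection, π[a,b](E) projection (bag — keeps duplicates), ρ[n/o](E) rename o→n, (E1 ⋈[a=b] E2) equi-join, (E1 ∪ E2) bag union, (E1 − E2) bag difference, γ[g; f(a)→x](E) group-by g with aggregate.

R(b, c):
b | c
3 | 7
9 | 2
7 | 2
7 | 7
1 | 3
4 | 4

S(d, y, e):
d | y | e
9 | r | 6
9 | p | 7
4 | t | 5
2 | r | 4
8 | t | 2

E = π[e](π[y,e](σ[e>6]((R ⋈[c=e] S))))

σ filters on e, owned by the right side.
E' = π[e](π[y,e]((R ⋈[c=e] σ[e>6](S))))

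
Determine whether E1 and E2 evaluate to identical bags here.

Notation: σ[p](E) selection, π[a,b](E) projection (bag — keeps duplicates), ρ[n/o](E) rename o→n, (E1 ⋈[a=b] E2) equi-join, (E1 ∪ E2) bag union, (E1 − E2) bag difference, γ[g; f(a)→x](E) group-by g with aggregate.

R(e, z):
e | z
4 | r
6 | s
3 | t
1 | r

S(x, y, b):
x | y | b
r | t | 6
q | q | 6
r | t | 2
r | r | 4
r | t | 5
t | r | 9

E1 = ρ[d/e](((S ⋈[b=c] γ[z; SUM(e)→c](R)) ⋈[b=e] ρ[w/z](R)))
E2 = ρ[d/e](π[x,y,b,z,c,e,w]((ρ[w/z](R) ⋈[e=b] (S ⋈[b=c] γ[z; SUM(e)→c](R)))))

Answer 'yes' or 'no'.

E1 per-node cardinality:
  S → 6
  R → 4
  γ[z; SUM(e)→c](R) → 3
  (S ⋈[b=c] γ[z; SUM(e)→c](R)) → 3
  R → 4
  ρ[w/z](R) → 4
  ((S ⋈[b=c] γ[z; SUM(e)→c](R)) ⋈[b=e] ρ[w/z](R)) → 2
  ρ[d/e](((S ⋈[b=c] γ[z; SUM(e)→c](R)) ⋈[b=e] ρ[w/z](R))) → 2
E2 per-node cardinality:
  R → 4
  ρ[w/z](R) → 4
  S → 6
  R → 4
  γ[z; SUM(e)→c](R) → 3
  (S ⋈[b=c] γ[z; SUM(e)→c](R)) → 3
  (ρ[w/z](R) ⋈[e=b] (S ⋈[b=c] γ[z; SUM(e)→c](R))) → 2
  π[x,y,b,z,c,e,w]((ρ[w/z](R) ⋈[e=b] (S ⋈[b=c] γ[z; SUM(e)→c](R)))) → 2
  ρ[d/e](π[x,y,b,z,c,e,w]((ρ[w/z](R) ⋈[e=b] (S ⋈[b=c] γ[z; SUM(e)→c](R))))) → 2

E1 and E2 produce the same multiset:
x | y | b | z | c | d | w
q | q | 6 | s | 6 | 6 | s
r | t | 6 | s | 6 | 6 | s

yes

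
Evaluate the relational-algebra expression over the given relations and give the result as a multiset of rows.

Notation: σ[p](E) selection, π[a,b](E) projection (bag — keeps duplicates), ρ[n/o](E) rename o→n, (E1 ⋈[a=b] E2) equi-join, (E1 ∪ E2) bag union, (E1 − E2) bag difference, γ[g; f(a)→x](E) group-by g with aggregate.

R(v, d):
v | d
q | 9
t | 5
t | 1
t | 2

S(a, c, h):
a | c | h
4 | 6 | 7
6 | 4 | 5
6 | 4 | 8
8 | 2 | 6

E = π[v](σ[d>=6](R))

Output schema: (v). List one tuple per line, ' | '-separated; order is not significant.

Stepwise |·|:
  R → 4
  σ[d>=6](R) → 1
  π[v](σ[d>=6](R)) → 1

== RESULT ==
v
q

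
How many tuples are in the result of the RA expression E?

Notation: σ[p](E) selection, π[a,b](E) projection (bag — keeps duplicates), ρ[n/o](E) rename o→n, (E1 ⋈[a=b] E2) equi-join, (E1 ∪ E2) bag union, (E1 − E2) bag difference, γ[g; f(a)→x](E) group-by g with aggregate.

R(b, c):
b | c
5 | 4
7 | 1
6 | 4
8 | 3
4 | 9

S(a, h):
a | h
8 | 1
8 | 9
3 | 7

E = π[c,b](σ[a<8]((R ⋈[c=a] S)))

Per-node cardinality:
  R → 5
  S → 3
  (R ⋈[c=a] S) → 1
  σ[a<8]((R ⋈[c=a] S)) → 1
  π[c,b](σ[a<8]((R ⋈[c=a] S))) → 1

|E| = 1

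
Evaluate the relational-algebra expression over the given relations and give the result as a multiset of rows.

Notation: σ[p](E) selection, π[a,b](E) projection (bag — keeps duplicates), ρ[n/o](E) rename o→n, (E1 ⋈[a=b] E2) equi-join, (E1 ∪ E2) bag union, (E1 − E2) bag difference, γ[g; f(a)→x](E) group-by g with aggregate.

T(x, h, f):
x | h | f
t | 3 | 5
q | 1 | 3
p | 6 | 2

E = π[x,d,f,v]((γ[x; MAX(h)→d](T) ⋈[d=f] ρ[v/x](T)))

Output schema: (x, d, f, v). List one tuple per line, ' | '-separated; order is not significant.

Subexpression sizes:
  T → 3
  γ[x; MAX(h)→d](T) → 3
  T → 3
  ρ[v/x](T) → 3
  (γ[x; MAX(h)→d](T) ⋈[d=f] ρ[v/x](T)) → 1
  π[x,d,f,v]((γ[x; MAX(h)→d](T) ⋈[d=f] ρ[v/x](T))) → 1

== RESULT ==
x | d | f | v
t | 3 | 3 | q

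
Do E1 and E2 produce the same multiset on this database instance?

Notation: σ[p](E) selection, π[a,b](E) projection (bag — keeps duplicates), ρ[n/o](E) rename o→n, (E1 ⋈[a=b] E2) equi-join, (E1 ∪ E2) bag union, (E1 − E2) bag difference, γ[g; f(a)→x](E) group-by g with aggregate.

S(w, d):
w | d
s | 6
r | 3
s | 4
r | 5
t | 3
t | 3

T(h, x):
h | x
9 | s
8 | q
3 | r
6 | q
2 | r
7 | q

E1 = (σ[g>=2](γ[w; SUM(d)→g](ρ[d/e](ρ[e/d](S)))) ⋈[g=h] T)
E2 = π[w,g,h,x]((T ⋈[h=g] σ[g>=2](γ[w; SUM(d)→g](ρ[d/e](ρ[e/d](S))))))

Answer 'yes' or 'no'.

E1 subexpression sizes:
  S → 6
  ρ[e/d](S) → 6
  ρ[d/e](ρ[e/d](S)) → 6
  γ[w; SUM(d)→g](ρ[d/e](ρ[e/d](S))) → 3
  σ[g>=2](γ[w; SUM(d)→g](ρ[d/e](ρ[e/d](S)))) → 3
  T → 6
  (σ[g>=2](γ[w; SUM(d)→g](ρ[d/e](ρ[e/d](S)))) ⋈[g=h] T) → 2
E2 subexpression sizes:
  T → 6
  S → 6
  ρ[e/d](S) → 6
  ρ[d/e](ρ[e/d](S)) → 6
  γ[w; SUM(d)→g](ρ[d/e](ρ[e/d](S))) → 3
  σ[g>=2](γ[w; SUM(d)→g](ρ[d/e](ρ[e/d](S)))) → 3
  (T ⋈[h=g] σ[g>=2](γ[w; SUM(d)→g](ρ[d/e](ρ[e/d](S))))) → 2
  π[w,g,h,x]((T ⋈[h=g] σ[g>=2](γ[w; SUM(d)→g](ρ[d/e](ρ[e/d](S)))))) → 2

E1 and E2 produce the same multiset:
w | g | h | x
r | 8 | 8 | q
t | 6 | 6 | q

yes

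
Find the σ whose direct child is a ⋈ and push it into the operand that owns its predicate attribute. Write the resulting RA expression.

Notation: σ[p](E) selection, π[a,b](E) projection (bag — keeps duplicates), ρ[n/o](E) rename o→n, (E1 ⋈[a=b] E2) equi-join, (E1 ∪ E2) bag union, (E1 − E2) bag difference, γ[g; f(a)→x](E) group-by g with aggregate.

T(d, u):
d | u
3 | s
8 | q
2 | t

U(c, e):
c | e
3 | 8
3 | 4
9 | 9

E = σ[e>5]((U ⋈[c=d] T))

σ filters on e, owned by the left side.
E' = (σ[e>5](U) ⋈[c=d] T)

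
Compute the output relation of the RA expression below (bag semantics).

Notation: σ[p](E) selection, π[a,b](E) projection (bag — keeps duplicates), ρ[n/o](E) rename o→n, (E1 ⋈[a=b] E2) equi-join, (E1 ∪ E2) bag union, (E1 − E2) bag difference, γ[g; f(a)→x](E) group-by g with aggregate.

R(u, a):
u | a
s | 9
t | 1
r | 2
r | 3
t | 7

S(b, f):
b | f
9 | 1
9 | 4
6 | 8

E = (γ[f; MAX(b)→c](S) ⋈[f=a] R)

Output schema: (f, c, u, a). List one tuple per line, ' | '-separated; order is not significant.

Per-node cardinality:
  S → 3
  γ[f; MAX(b)→c](S) → 3
  R → 5
  (γ[f; MAX(b)→c](S) ⋈[f=a] R) → 1

== RESULT ==
f | c | u | a
1 | 9 | t | 1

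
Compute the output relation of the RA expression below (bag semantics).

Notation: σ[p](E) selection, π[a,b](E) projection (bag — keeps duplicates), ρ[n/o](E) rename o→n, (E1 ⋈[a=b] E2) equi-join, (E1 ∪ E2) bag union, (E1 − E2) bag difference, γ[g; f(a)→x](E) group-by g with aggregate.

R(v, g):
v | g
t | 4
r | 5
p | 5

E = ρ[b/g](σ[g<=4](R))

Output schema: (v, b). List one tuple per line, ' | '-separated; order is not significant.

Stepwise |·|:
  R → 3
  σ[g<=4](R) → 1
  ρ[b/g](σ[g<=4](R)) → 1

== RESULT ==
v | b
t | 4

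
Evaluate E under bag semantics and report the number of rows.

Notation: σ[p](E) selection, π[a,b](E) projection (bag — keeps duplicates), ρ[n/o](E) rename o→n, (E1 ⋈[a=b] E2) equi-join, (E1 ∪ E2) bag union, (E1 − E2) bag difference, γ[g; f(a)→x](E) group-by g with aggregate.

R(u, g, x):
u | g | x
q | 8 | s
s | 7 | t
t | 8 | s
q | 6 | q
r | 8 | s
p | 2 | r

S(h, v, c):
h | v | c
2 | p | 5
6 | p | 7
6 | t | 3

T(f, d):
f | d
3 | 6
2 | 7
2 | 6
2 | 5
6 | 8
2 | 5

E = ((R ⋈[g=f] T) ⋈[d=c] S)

Row counts bottom-up:
  R → 6
  T → 6
  (R ⋈[g=f] T) → 5
  S → 3
  ((R ⋈[g=f] T) ⋈[d=c] S) → 3

|E| = 3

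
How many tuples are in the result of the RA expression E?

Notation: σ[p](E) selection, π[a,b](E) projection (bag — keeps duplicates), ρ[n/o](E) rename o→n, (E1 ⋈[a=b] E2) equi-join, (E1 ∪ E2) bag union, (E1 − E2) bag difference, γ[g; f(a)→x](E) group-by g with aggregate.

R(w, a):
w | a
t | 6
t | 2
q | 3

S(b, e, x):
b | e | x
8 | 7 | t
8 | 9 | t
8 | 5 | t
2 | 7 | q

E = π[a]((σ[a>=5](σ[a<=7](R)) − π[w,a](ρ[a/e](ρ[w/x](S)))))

Row counts bottom-up:
  R → 3
  σ[a<=7](R) → 3
  σ[a>=5](σ[a<=7](R)) → 1
  S → 4
  ρ[w/x](S) → 4
  ρ[a/e](ρ[w/x](S)) → 4
  π[w,a](ρ[a/e](ρ[w/x](S))) → 4
  (σ[a>=5](σ[a<=7](R)) − π[w,a](ρ[a/e](ρ[w/x](S)))) → 1
  π[a]((σ[a>=5](σ[a<=7](R)) − π[w,a](ρ[a/e](ρ[w/x](S))))) → 1

|E| = 1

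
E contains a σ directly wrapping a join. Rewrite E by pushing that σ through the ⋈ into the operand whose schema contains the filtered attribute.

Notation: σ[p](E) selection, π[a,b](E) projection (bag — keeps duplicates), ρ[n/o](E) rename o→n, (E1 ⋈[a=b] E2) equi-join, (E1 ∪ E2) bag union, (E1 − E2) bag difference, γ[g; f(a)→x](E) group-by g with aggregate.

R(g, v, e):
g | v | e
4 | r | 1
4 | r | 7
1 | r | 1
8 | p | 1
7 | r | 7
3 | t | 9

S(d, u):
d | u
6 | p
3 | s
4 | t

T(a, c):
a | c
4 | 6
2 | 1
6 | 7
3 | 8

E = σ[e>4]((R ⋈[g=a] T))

σ filters on e, owned by the left side.
E' = (σ[e>4](R) ⋈[g=a] T)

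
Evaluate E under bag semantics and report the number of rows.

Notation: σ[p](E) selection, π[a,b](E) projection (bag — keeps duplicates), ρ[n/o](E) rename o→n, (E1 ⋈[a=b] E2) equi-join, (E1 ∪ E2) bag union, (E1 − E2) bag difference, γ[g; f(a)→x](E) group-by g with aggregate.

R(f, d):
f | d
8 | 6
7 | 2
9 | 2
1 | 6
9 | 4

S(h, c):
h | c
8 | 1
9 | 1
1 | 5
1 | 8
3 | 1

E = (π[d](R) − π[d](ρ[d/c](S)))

Subexpression sizes:
  R → 5
  π[d](R) → 5
  S → 5
  ρ[d/c](S) → 5
  π[d](ρ[d/c](S)) → 5
  (π[d](R) − π[d](ρ[d/c](S))) → 5

|E| = 5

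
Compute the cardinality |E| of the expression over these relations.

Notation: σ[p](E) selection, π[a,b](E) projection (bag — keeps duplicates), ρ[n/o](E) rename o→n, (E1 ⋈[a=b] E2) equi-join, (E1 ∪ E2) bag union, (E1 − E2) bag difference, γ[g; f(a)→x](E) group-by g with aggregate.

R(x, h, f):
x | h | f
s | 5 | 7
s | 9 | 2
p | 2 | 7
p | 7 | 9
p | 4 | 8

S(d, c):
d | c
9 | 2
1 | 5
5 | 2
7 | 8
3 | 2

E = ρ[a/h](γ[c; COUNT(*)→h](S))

Subexpression sizes:
  S → 5
  γ[c; COUNT(*)→h](S) → 3
  ρ[a/h](γ[c; COUNT(*)→h](S)) → 3

|E| = 3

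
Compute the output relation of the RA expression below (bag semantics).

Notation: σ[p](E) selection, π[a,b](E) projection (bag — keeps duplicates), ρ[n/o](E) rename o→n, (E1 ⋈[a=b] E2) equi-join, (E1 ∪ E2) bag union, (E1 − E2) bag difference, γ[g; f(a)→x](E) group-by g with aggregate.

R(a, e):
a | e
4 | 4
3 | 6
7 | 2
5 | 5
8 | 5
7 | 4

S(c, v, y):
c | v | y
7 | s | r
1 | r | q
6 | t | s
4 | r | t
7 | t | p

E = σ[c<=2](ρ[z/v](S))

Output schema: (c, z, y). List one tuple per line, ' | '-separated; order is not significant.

Stepwise |·|:
  S → 5
  ρ[z/v](S) → 5
  σ[c<=2](ρ[z/v](S)) → 1

== RESULT ==
c | z | y
1 | r | q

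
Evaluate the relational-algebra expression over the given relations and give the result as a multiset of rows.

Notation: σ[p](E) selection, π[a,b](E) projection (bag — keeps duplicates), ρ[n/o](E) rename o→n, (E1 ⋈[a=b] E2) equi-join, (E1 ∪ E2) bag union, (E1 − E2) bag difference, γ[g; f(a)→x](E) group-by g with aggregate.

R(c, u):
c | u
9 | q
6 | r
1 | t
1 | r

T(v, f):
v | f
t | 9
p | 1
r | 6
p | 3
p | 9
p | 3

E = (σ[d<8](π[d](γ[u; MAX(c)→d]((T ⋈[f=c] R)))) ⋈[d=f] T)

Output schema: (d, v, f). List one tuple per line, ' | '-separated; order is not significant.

Row counts bottom-up:
  T → 6
  R → 4
  (T ⋈[f=c] R) → 5
  γ[u; MAX(c)→d]((T ⋈[f=c] R)) → 3
  π[d](γ[u; MAX(c)→d]((T ⋈[f=c] R))) → 3
  σ[d<8](π[d](γ[u; MAX(c)→d]((T ⋈[f=c] R)))) → 2
  T → 6
  (σ[d<8](π[d](γ[u; MAX(c)→d]((T ⋈[f=c] R)))) ⋈[d=f] T) → 2

== RESULT ==
d | v | f
1 | p | 1
6 | r | 6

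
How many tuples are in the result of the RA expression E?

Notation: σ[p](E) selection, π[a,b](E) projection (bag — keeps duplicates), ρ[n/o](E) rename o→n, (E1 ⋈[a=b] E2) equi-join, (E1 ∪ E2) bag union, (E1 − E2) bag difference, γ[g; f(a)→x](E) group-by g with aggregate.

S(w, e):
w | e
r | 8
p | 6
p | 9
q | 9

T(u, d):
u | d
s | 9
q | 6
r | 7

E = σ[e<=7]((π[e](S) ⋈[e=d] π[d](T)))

Per-node cardinality:
  S → 4
  π[e](S) → 4
  T → 3
  π[d](T) → 3
  (π[e](S) ⋈[e=d] π[d](T)) → 3
  σ[e<=7]((π[e](S) ⋈[e=d] π[d](T))) → 1

|E| = 1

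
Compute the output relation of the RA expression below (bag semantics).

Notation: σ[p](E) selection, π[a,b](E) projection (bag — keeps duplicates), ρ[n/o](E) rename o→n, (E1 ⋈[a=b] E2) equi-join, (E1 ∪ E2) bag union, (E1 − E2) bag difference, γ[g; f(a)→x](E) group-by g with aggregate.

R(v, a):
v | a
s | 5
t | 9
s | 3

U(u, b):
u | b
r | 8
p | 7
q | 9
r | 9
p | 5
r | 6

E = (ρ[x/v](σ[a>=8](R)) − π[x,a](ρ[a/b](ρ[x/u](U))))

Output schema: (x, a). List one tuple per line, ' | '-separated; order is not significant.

Subexpression sizes:
  R → 3
  σ[a>=8](R) → 1
  ρ[x/v](σ[a>=8](R)) → 1
  U → 6
  ρ[x/u](U) → 6
  ρ[a/b](ρ[x/u](U)) → 6
  π[x,a](ρ[a/b](ρ[x/u](U))) → 6
  (ρ[x/v](σ[a>=8](R)) − π[x,a](ρ[a/b](ρ[x/u](U)))) → 1

== RESULT ==
x | a
t | 9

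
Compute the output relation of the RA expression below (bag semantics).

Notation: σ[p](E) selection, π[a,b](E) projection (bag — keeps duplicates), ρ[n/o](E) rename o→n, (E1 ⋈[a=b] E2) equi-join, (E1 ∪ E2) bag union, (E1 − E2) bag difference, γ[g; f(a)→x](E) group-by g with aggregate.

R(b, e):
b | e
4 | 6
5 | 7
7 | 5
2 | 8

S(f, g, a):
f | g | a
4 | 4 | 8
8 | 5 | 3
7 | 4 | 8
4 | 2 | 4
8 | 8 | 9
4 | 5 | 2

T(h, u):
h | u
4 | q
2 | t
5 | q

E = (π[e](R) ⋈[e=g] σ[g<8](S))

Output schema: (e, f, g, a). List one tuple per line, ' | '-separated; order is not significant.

Per-node cardinality:
  R → 4
  π[e](R) → 4
  S → 6
  σ[g<8](S) → 5
  (π[e](R) ⋈[e=g] σ[g<8](S)) → 2

== RESULT ==
e | f | g | a
5 | 4 | 5 | 2
5 | 8 | 5 | 3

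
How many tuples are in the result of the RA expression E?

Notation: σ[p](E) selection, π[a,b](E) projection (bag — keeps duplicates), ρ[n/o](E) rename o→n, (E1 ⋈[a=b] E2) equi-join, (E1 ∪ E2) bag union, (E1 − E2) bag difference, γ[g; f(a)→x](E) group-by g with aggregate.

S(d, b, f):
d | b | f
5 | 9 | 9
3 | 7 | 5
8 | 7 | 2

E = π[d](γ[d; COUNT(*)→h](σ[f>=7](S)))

Subexpression sizes:
  S → 3
  σ[f>=7](S) → 1
  γ[d; COUNT(*)→h](σ[f>=7](S)) → 1
  π[d](γ[d; COUNT(*)→h](σ[f>=7](S))) → 1

|E| = 1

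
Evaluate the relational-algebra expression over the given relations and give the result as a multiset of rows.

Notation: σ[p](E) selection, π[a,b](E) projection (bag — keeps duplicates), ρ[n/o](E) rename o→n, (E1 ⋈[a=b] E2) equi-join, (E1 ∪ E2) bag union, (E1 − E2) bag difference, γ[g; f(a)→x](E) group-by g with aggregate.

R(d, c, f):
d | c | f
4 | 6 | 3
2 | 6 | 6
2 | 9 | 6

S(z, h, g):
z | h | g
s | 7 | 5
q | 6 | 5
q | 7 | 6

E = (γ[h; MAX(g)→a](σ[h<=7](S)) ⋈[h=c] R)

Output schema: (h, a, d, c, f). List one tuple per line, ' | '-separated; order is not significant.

Stepwise |·|:
  S → 3
  σ[h<=7](S) → 3
  γ[h; MAX(g)→a](σ[h<=7](S)) → 2
  R → 3
  (γ[h; MAX(g)→a](σ[h<=7](S)) ⋈[h=c] R) → 2

== RESULT ==
h | a | d | c | f
6 | 5 | 2 | 6 | 6
6 | 5 | 4 | 6 | 3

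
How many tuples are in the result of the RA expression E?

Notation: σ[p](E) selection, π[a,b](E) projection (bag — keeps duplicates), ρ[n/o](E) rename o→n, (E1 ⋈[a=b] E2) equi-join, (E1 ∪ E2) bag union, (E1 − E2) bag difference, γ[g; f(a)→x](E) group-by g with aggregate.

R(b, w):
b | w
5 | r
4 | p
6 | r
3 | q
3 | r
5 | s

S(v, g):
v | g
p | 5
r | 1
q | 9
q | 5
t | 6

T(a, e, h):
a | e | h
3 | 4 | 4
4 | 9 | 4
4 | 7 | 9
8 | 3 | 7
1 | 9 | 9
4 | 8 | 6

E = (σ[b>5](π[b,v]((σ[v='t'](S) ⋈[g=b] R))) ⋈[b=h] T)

Row counts bottom-up:
  S → 5
  σ[v='t'](S) → 1
  R → 6
  (σ[v='t'](S) ⋈[g=b] R) → 1
  π[b,v]((σ[v='t'](S) ⋈[g=b] R)) → 1
  σ[b>5](π[b,v]((σ[v='t'](S) ⋈[g=b] R))) → 1
  T → 6
  (σ[b>5](π[b,v]((σ[v='t'](S) ⋈[g=b] R))) ⋈[b=h] T) → 1

|E| = 1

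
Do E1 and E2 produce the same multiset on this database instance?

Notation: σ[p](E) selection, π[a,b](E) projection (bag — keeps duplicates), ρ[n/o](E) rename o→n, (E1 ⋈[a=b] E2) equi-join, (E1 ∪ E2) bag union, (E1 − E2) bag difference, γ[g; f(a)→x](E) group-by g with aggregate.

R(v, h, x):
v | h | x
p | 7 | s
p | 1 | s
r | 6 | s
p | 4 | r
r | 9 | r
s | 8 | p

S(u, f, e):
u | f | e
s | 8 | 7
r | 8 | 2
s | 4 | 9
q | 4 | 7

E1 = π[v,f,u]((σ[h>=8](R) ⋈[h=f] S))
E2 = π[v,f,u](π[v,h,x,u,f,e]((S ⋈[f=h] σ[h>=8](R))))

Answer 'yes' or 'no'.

E1 per-node cardinality:
  R → 6
  σ[h>=8](R) → 2
  S → 4
  (σ[h>=8](R) ⋈[h=f] S) → 2
  π[v,f,u]((σ[h>=8](R) ⋈[h=f] S)) → 2
E2 per-node cardinality:
  S → 4
  R → 6
  σ[h>=8](R) → 2
  (S ⋈[f=h] σ[h>=8](R)) → 2
  π[v,h,x,u,f,e]((S ⋈[f=h] σ[h>=8](R))) → 2
  π[v,f,u](π[v,h,x,u,f,e]((S ⋈[f=h] σ[h>=8](R)))) → 2

E1 and E2 produce the same multiset:
v | f | u
s | 8 | r
s | 8 | s

yes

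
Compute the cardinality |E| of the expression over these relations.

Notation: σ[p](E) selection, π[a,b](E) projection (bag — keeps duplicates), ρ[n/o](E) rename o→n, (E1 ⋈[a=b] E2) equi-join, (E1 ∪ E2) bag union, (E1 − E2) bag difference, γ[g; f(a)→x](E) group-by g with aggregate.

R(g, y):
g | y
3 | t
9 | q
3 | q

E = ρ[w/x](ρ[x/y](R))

Stepwise |·|:
  R → 3
  ρ[x/y](R) → 3
  ρ[w/x](ρ[x/y](R)) → 3

|E| = 3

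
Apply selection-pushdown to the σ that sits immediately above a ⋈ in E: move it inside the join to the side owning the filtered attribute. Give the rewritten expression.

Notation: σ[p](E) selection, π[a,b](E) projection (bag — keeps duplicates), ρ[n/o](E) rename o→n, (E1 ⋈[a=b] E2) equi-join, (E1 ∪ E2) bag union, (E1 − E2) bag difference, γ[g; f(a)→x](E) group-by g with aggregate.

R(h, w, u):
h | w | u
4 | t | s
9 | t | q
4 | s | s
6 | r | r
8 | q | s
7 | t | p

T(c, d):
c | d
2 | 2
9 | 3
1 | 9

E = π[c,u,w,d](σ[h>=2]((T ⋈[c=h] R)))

σ filters on h, owned by the right side.
E' = π[c,u,w,d]((T ⋈[c=h] σ[h>=2](R)))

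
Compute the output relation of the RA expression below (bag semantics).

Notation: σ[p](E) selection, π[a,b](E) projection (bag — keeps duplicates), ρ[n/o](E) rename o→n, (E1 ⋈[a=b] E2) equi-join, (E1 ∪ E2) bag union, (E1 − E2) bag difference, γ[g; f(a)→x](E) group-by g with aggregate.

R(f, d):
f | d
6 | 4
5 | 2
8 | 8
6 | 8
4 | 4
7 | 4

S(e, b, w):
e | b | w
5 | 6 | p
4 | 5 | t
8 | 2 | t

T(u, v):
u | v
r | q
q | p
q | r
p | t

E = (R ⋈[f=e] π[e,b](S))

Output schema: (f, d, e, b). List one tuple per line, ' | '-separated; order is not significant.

Row counts bottom-up:
  R → 6
  S → 3
  π[e,b](S) → 3
  (R ⋈[f=e] π[e,b](S)) → 3

== RESULT ==
f | d | e | b
4 | 4 | 4 | 5
5 | 2 | 5 | 6
8 | 8 | 8 | 2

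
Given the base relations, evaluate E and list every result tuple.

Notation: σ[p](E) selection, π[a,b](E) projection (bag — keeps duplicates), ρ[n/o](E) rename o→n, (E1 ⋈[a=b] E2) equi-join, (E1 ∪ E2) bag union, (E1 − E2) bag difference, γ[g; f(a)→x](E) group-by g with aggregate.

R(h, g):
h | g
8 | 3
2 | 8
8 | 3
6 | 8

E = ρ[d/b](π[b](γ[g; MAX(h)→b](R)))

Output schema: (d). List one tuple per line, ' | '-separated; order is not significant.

Per-node cardinality:
  R → 4
  γ[g; MAX(h)→b](R) → 2
  π[b](γ[g; MAX(h)→b](R)) → 2
  ρ[d/b](π[b](γ[g; MAX(h)→b](R))) → 2

== RESULT ==
d
6
8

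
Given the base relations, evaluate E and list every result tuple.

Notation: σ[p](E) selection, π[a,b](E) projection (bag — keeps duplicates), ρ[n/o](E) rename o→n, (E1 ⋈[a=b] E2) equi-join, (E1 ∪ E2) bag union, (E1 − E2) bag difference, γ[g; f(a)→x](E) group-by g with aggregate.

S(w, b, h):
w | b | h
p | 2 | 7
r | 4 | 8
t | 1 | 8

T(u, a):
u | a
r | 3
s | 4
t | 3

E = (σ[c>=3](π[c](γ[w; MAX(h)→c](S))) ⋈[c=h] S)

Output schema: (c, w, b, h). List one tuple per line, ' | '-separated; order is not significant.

Row counts bottom-up:
  S → 3
  γ[w; MAX(h)→c](S) → 3
  π[c](γ[w; MAX(h)→c](S)) → 3
  σ[c>=3](π[c](γ[w; MAX(h)→c](S))) → 3
  S → 3
  (σ[c>=3](π[c](γ[w; MAX(h)→c](S))) ⋈[c=h] S) → 5

== RESULT ==
c | w | b | h
7 | p | 2 | 7
8 | r | 4 | 8
8 | r | 4 | 8
8 | t | 1 | 8
8 | t | 1 | 8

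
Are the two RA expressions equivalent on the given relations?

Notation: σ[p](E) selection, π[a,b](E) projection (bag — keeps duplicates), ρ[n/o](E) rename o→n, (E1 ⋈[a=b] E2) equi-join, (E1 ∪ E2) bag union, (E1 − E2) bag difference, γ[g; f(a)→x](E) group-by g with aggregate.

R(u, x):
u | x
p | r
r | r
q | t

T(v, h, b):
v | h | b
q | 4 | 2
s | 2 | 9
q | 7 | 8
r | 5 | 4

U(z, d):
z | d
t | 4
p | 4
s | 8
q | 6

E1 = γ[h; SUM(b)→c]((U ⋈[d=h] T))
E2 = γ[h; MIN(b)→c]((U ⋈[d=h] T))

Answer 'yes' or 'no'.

E1 row counts bottom-up:
  U → 4
  T → 4
  (U ⋈[d=h] T) → 2
  γ[h; SUM(b)→c]((U ⋈[d=h] T)) → 1
E2 row counts bottom-up:
  U → 4
  T → 4
  (U ⋈[d=h] T) → 2
  γ[h; MIN(b)→c]((U ⋈[d=h] T)) → 1

E1 result:
h | c
4 | 4
E2 result:
h | c
4 | 2
Witness: (4, 4) appears 1× in E1 but 0× in E2.

no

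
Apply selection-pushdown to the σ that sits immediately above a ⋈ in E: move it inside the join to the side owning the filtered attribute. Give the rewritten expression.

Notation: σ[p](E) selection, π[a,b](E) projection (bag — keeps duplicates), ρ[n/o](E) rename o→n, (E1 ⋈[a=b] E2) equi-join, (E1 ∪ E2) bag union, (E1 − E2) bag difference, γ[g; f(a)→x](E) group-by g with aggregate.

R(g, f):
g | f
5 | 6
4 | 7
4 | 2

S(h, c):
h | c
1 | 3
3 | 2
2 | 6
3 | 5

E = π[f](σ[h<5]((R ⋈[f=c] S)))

σ filters on h, owned by the right side.
E' = π[f]((R ⋈[f=c] σ[h<5](S)))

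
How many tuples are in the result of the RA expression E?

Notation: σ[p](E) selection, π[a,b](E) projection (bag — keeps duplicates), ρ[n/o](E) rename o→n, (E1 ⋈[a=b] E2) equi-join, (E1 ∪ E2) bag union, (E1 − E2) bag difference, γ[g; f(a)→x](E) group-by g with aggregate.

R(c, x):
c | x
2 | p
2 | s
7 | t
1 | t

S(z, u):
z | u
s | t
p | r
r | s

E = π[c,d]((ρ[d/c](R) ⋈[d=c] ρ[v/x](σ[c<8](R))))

Row counts bottom-up:
  R → 4
  ρ[d/c](R) → 4
  R → 4
  σ[c<8](R) → 4
  ρ[v/x](σ[c<8](R)) → 4
  (ρ[d/c](R) ⋈[d=c] ρ[v/x](σ[c<8](R))) → 6
  π[c,d]((ρ[d/c](R) ⋈[d=c] ρ[v/x](σ[c<8](R)))) → 6

|E| = 6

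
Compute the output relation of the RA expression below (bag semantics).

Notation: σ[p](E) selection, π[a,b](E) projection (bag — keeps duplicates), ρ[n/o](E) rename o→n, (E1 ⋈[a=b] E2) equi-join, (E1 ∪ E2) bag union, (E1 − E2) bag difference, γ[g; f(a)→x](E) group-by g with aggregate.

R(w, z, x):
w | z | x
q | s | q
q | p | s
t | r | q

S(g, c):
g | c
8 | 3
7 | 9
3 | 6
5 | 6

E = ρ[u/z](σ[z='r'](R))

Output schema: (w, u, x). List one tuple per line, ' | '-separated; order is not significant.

Row counts bottom-up:
  R → 3
  σ[z='r'](R) → 1
  ρ[u/z](σ[z='r'](R)) → 1

== RESULT ==
w | u | x
t | r | q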